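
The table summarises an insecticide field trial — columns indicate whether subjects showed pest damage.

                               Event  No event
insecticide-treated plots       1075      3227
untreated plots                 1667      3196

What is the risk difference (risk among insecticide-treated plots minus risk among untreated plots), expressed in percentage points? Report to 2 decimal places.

RD: -9.29

risk, insecticide-treated plots = 1075/4302 = 0.2499
risk, untreated plots = 1667/4863 = 0.3428
risk difference = 0.2499 − 0.3428 = -0.0929 → -9.29 percentage points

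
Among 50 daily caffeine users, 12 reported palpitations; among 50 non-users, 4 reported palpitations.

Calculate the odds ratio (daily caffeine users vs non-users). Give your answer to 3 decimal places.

OR = (12 × 46) / (38 × 4) = 552/152 ≈ 3.632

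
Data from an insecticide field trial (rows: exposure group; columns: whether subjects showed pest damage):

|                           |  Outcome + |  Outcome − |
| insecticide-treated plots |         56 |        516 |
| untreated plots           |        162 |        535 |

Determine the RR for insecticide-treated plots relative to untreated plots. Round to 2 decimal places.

risk, insecticide-treated plots = 56/572 = 0.0979
risk, untreated plots = 162/697 = 0.2324
RR = 0.0979 / 0.2324 = 0.42

RR ≈ 0.42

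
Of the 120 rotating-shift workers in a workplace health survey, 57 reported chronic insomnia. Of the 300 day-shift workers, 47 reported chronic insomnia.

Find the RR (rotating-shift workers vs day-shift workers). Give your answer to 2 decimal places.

risk, rotating-shift workers = 57/120 = 0.4750
risk, day-shift workers = 47/300 = 0.1567
RR = 0.4750 / 0.1567 = 3.03

3.03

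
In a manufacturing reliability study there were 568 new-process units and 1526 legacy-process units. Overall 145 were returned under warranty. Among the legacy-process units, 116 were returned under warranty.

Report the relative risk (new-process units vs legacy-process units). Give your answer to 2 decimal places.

new-process units with the outcome: 145 − 116 = 29
new-process units without the outcome: 568 − 29 = 539
legacy-process units without the outcome: 1526 − 116 = 1410
risk, new-process units = 29/568 = 0.0511
risk, legacy-process units = 116/1526 = 0.0760
RR = 0.0511 / 0.0760 = 0.67

RR: 0.67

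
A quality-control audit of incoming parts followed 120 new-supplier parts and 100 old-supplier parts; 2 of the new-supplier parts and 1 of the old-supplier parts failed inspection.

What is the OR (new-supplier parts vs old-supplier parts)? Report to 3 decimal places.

OR = (2 × 99) / (118 × 1) = 198/118 ≈ 1.678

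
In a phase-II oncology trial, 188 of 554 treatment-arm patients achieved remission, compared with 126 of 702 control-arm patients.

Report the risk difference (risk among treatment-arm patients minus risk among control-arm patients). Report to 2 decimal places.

0.16

risk, treatment-arm patients = 188/554 = 0.3394
risk, control-arm patients = 126/702 = 0.1795
risk difference = 0.3394 − 0.1795 = 0.16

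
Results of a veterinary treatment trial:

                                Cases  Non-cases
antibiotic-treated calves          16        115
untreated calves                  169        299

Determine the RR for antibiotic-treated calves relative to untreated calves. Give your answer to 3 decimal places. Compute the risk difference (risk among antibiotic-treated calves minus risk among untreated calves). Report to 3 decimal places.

RR = 0.338; RD = -0.239

risk, antibiotic-treated calves = 16/131 = 0.1221
risk, untreated calves = 169/468 = 0.3611
RR = 0.1221 / 0.3611 = 0.338
risk difference = 0.1221 − 0.3611 = -0.239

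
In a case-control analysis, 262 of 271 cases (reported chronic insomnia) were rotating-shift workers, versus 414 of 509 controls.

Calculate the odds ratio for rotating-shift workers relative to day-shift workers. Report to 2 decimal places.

OR ≈ 6.68

odds, rotating-shift workers = 262/414 = 0.6329
odds, day-shift workers = 9/95 = 0.0947
OR = 0.6329 / 0.0947 = 6.68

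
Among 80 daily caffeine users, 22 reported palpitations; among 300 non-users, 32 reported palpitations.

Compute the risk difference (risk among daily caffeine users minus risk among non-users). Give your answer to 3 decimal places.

RD: 0.168

risk, daily caffeine users = 22/80 = 0.2750
risk, non-users = 32/300 = 0.1067
risk difference = 0.2750 − 0.1067 = 0.168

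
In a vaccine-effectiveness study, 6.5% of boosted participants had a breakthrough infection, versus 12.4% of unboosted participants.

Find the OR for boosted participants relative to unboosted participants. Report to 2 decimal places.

0.49

odds, boosted participants = 0.0650/0.9350 = 0.0695
odds, unboosted participants = 0.1240/0.8760 = 0.1416
OR = 0.0695 / 0.1416 = 0.49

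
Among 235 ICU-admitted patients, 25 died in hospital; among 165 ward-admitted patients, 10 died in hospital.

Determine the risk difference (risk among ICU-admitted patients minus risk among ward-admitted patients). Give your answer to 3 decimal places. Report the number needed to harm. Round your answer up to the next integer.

risk, ICU-admitted patients = 25/235 = 0.1064
risk, ward-admitted patients = 10/165 = 0.0606
risk difference = 0.1064 − 0.0606 = 0.046
absolute risk difference = 0.045777
1 / 0.045777 = 21.845 → round up → 22

RD = 0.046; NNH = 22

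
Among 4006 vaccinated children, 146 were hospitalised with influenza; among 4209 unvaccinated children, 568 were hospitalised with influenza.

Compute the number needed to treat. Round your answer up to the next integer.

risk, vaccinated children = 146/4006 = 0.036445
risk, unvaccinated children = 568/4209 = 0.134949
absolute risk difference = 0.098504
1 / 0.098504 = 10.152 → round up → 11

11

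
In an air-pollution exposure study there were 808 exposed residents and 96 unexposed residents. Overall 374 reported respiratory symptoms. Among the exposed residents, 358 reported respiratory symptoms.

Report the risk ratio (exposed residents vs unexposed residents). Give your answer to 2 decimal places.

exposed residents without the outcome: 808 − 358 = 450
unexposed residents with the outcome: 374 − 358 = 16
unexposed residents without the outcome: 96 − 16 = 80
risk, exposed residents = 358/808 = 0.4431
risk, unexposed residents = 16/96 = 0.1667
RR = 0.4431 / 0.1667 = 2.66

2.66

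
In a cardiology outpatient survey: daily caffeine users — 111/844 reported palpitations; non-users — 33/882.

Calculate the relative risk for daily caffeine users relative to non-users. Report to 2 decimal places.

risk, daily caffeine users = 111/844 = 0.13152
risk, non-users = 33/882 = 0.03741
RR = 0.13152 / 0.03741 = 3.52

RR = 3.52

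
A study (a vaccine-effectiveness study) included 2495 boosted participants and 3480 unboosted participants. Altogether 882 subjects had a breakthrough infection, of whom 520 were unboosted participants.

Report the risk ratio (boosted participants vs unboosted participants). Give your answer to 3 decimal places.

boosted participants with the outcome: 882 − 520 = 362
boosted participants without the outcome: 2495 − 362 = 2133
unboosted participants without the outcome: 3480 − 520 = 2960
risk, boosted participants = 362/2495 = 0.1451
risk, unboosted participants = 520/3480 = 0.1494
RR = 0.1451 / 0.1494 = 0.971

RR ≈ 0.971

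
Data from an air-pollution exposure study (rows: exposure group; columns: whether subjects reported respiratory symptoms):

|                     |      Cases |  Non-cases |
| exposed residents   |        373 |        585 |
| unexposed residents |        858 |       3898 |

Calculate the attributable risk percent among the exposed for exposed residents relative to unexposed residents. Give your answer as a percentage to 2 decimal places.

risk, exposed residents = 373/958 = 0.3894
risk, unexposed residents = 858/4756 = 0.1804
AR% = (0.3894 − 0.1804) / 0.3894 = 0.5367 → 53.67%

53.67%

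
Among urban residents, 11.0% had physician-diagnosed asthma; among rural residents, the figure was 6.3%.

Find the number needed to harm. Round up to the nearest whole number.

absolute risk difference = 0.047000
1 / 0.047000 = 21.277 → round up → 22

NNH = 22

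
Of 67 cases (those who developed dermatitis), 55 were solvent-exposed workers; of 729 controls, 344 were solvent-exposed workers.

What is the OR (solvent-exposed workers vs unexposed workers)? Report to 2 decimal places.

OR = (55 × 385) / (344 × 12) = 21175/4128 ≈ 5.13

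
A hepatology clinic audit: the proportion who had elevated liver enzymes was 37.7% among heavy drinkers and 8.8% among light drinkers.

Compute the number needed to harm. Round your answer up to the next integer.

4

absolute risk difference = 0.289000
1 / 0.289000 = 3.460 → round up → 4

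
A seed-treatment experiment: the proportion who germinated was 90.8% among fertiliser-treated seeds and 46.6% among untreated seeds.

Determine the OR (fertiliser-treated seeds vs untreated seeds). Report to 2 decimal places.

odds, fertiliser-treated seeds = 0.9080/0.0920 = 9.8696
odds, untreated seeds = 0.4660/0.5340 = 0.8727
OR = 9.8696 / 0.8727 = 11.31

OR: 11.31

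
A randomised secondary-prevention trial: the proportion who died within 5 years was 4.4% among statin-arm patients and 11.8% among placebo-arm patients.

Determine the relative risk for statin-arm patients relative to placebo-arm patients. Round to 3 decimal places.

RR = 0.04400 / 0.11800 = 0.373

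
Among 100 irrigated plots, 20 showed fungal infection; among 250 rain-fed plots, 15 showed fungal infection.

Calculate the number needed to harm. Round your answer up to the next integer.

risk, irrigated plots = 20/100 = 0.200000
risk, rain-fed plots = 15/250 = 0.060000
absolute risk difference = 0.140000
1 / 0.140000 = 7.143 → round up → 8

NNH: 8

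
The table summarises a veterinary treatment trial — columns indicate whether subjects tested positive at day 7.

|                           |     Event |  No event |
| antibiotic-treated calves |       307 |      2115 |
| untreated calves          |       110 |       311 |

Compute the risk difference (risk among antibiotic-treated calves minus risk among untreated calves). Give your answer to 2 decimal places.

risk, antibiotic-treated calves = 307/2422 = 0.1268
risk, untreated calves = 110/421 = 0.2613
risk difference = 0.1268 − 0.2613 = -0.13

RD = -0.13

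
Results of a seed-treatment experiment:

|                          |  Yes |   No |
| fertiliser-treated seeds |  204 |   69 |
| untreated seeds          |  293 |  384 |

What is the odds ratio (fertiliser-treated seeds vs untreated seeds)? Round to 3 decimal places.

OR = (204 × 384) / (69 × 293) = 78336/20217 ≈ 3.875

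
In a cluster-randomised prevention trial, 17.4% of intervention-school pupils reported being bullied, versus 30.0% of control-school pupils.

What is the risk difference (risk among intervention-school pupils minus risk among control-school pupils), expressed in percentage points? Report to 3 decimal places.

risk difference = 0.1740 − 0.3000 = -0.1260 → -12.600 percentage points

-12.600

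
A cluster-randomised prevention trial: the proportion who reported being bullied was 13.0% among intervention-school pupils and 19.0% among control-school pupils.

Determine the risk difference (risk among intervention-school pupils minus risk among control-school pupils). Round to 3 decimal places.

risk difference = 0.1300 − 0.1900 = -0.060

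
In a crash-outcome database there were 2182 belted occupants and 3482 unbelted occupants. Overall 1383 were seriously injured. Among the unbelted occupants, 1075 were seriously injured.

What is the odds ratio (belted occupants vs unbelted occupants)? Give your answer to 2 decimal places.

belted occupants with the outcome: 1383 − 1075 = 308
belted occupants without the outcome: 2182 − 308 = 1874
unbelted occupants without the outcome: 3482 − 1075 = 2407
OR = (308 × 2407) / (1874 × 1075) = 741356/2014550 ≈ 0.37

0.37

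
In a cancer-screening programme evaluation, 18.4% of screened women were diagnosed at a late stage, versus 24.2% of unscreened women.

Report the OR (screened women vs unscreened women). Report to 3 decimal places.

odds, screened women = 0.1840/0.8160 = 0.2255
odds, unscreened women = 0.2420/0.7580 = 0.3193
OR = 0.2255 / 0.3193 = 0.706

OR ≈ 0.706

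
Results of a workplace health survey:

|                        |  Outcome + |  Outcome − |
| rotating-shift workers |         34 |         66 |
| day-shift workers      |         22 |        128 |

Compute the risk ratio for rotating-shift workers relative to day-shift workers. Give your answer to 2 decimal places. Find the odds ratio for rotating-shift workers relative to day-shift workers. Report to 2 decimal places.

risk, rotating-shift workers = 34/100 = 0.3400
risk, day-shift workers = 22/150 = 0.1467
RR = 0.3400 / 0.1467 = 2.32
OR = (34 × 128) / (66 × 22) = 4352/1452 ≈ 3.00

RR = 2.32; OR = 3.00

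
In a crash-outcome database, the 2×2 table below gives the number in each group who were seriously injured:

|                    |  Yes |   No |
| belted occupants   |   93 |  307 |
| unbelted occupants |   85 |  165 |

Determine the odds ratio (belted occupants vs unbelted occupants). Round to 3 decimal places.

OR = (93 × 165) / (307 × 85) = 15345/26095 ≈ 0.588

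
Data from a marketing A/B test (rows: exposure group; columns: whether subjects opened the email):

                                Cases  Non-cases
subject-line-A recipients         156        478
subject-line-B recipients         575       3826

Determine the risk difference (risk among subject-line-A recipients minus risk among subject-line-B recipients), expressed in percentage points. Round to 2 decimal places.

RD = 11.54

risk, subject-line-A recipients = 156/634 = 0.2461
risk, subject-line-B recipients = 575/4401 = 0.1307
risk difference = 0.2461 − 0.1307 = 0.1154 → 11.54 percentage points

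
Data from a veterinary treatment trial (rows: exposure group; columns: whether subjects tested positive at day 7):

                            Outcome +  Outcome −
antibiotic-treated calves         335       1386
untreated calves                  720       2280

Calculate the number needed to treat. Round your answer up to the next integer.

risk, antibiotic-treated calves = 335/1721 = 0.194654
risk, untreated calves = 720/3000 = 0.240000
absolute risk difference = 0.045346
1 / 0.045346 = 22.053 → round up → 23

NNT = 23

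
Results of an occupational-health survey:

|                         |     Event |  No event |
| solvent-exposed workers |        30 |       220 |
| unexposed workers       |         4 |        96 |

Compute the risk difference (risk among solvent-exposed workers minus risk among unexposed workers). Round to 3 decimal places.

0.080

risk, solvent-exposed workers = 30/250 = 0.12000
risk, unexposed workers = 4/100 = 0.04000
risk difference = 0.12000 − 0.04000 = 0.080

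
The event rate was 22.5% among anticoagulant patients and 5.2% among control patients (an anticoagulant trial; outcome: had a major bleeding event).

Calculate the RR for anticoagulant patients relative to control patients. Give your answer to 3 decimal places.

RR = 0.2250 / 0.0520 = 4.327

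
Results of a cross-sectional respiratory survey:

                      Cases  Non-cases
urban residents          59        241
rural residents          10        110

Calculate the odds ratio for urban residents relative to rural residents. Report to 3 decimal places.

odds, urban residents = 59/241 = 0.2448
odds, rural residents = 10/110 = 0.0909
OR = 0.2448 / 0.0909 = 2.693

OR: 2.693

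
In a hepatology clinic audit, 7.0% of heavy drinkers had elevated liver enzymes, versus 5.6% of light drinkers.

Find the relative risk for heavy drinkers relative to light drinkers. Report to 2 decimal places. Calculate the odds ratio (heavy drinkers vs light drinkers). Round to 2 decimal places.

RR = 1.25; OR = 1.27

RR = 0.0700 / 0.0560 = 1.25
odds, heavy drinkers = 0.0700/0.9300 = 0.0753
odds, light drinkers = 0.0560/0.9440 = 0.0593
OR = 0.0753 / 0.0593 = 1.27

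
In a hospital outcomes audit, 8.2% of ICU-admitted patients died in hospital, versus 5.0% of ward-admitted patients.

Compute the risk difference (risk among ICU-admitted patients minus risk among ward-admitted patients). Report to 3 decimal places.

risk difference = 0.0820 − 0.0500 = 0.032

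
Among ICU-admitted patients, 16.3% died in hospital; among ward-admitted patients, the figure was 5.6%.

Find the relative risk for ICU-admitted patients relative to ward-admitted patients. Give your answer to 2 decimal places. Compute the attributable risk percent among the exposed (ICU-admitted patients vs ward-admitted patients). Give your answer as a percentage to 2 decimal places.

RR = 2.91; AR% = 65.64%

RR = 0.1630 / 0.0560 = 2.91
AR% = (0.1630 − 0.0560) / 0.1630 = 0.6564 → 65.64%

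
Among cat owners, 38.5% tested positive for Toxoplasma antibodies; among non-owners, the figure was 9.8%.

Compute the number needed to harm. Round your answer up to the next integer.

absolute risk difference = 0.287000
1 / 0.287000 = 3.484 → round up → 4

NNH = 4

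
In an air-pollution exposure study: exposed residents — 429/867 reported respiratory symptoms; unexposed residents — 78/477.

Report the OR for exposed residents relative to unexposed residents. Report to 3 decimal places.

odds, exposed residents = 429/438 = 0.9795
odds, unexposed residents = 78/399 = 0.1955
OR = 0.9795 / 0.1955 = 5.010

5.010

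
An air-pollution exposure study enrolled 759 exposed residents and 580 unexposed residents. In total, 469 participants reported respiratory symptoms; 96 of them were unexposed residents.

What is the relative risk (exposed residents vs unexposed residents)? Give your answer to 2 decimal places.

RR ≈ 2.97

exposed residents with the outcome: 469 − 96 = 373
exposed residents without the outcome: 759 − 373 = 386
unexposed residents without the outcome: 580 − 96 = 484
risk, exposed residents = 373/759 = 0.4914
risk, unexposed residents = 96/580 = 0.1655
RR = 0.4914 / 0.1655 = 2.97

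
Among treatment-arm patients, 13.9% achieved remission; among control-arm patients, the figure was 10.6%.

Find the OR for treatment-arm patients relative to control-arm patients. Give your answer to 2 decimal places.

odds, treatment-arm patients = 0.1390/0.8610 = 0.1614
odds, control-arm patients = 0.1060/0.8940 = 0.1186
OR = 0.1614 / 0.1186 = 1.36

1.36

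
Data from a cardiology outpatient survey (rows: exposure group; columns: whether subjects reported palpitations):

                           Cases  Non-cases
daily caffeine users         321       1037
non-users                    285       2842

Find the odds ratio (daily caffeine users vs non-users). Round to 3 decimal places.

OR = (321 × 2842) / (1037 × 285) = 912282/295545 ≈ 3.087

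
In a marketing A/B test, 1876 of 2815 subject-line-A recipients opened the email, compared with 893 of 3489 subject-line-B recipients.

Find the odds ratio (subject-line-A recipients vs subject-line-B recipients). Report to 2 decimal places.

OR = (1876 × 2596) / (939 × 893) = 4870096/838527 ≈ 5.81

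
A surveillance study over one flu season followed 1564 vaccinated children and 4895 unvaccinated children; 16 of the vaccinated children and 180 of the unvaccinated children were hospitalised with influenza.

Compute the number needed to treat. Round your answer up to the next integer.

NNT ≈ 38

risk, vaccinated children = 16/1564 = 0.010230
risk, unvaccinated children = 180/4895 = 0.036772
absolute risk difference = 0.026542
1 / 0.026542 = 37.676 → round up → 38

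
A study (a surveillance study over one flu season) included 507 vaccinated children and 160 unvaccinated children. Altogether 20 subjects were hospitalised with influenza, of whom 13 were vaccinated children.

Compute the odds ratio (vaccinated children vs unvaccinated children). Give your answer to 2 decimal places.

vaccinated children without the outcome: 507 − 13 = 494
unvaccinated children with the outcome: 20 − 13 = 7
unvaccinated children without the outcome: 160 − 7 = 153
OR = (13 × 153) / (494 × 7) = 1989/3458 ≈ 0.58

OR: 0.58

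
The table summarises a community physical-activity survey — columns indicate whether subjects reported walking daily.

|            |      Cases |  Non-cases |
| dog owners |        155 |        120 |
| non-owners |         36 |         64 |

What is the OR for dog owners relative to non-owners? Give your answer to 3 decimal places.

odds, dog owners = 155/120 = 1.2917
odds, non-owners = 36/64 = 0.5625
OR = 1.2917 / 0.5625 = 2.296

OR ≈ 2.296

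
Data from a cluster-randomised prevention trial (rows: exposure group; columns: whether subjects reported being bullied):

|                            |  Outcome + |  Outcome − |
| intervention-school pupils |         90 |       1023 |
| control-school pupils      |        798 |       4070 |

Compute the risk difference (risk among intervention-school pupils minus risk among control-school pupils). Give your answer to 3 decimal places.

RD = -0.083

risk, intervention-school pupils = 90/1113 = 0.0809
risk, control-school pupils = 798/4868 = 0.1639
risk difference = 0.0809 − 0.1639 = -0.083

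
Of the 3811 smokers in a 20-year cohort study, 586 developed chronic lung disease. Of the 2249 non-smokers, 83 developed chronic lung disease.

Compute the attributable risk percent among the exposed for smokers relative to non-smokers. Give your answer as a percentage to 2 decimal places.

risk, smokers = 586/3811 = 0.15377
risk, non-smokers = 83/2249 = 0.03691
AR% = (0.15377 − 0.03691) / 0.15377 = 0.7600 → 76.00%

76.00%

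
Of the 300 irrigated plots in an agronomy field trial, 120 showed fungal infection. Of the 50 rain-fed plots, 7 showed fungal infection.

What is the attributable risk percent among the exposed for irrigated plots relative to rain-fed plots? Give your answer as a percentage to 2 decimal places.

risk, irrigated plots = 120/300 = 0.4000
risk, rain-fed plots = 7/50 = 0.1400
AR% = (0.4000 − 0.1400) / 0.4000 = 0.6500 → 65.00%

AR% ≈ 65.00%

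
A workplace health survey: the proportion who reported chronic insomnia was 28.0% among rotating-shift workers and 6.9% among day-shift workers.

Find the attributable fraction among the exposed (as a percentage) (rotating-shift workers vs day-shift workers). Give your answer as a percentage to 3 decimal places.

AR% = (0.2800 − 0.0690) / 0.2800 = 0.7536 → 75.357%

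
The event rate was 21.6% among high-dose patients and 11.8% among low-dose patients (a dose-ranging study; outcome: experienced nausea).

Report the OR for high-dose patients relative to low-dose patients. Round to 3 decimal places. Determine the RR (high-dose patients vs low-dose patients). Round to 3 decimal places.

odds, high-dose patients = 0.2160/0.7840 = 0.2755
odds, low-dose patients = 0.1180/0.8820 = 0.1338
OR = 0.2755 / 0.1338 = 2.059
RR = 0.2160 / 0.1180 = 1.831

OR = 2.059; RR = 1.831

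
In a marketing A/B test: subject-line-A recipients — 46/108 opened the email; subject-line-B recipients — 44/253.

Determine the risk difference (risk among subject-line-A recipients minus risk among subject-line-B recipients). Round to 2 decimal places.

risk, subject-line-A recipients = 46/108 = 0.4259
risk, subject-line-B recipients = 44/253 = 0.1739
risk difference = 0.4259 − 0.1739 = 0.25

0.25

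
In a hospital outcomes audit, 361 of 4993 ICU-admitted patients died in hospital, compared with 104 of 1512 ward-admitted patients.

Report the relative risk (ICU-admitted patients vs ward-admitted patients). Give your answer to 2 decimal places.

RR ≈ 1.05

risk, ICU-admitted patients = 361/4993 = 0.0723
risk, ward-admitted patients = 104/1512 = 0.0688
RR = 0.0723 / 0.0688 = 1.05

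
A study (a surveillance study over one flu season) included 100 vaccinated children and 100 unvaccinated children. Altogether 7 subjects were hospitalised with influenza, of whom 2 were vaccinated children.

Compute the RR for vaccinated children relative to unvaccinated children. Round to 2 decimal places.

vaccinated children without the outcome: 100 − 2 = 98
unvaccinated children with the outcome: 7 − 2 = 5
unvaccinated children without the outcome: 100 − 5 = 95
risk, vaccinated children = 2/100 = 0.02000
risk, unvaccinated children = 5/100 = 0.05000
RR = 0.02000 / 0.05000 = 0.40

RR = 0.40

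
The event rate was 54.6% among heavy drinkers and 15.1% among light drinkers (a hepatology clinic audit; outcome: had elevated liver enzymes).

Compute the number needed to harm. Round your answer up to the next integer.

NNH = 3

absolute risk difference = 0.395000
1 / 0.395000 = 2.532 → round up → 3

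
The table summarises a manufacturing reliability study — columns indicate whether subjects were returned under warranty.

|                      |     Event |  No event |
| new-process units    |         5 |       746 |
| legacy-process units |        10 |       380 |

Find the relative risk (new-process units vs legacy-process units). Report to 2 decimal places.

risk, new-process units = 5/751 = 0.00666
risk, legacy-process units = 10/390 = 0.02564
RR = 0.00666 / 0.02564 = 0.26

0.26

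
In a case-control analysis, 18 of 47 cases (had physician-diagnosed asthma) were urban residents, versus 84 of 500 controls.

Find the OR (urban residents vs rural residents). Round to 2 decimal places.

OR = (18 × 416) / (84 × 29) = 7488/2436 ≈ 3.07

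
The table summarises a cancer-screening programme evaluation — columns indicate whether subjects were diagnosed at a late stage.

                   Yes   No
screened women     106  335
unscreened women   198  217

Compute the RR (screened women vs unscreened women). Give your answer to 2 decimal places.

0.50

risk, screened women = 106/441 = 0.2404
risk, unscreened women = 198/415 = 0.4771
RR = 0.2404 / 0.4771 = 0.50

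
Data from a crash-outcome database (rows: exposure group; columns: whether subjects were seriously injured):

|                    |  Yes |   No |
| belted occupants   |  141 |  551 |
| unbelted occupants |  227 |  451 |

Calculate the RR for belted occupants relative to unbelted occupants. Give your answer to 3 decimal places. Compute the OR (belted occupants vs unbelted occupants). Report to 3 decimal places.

RR = 0.609; OR = 0.508

risk, belted occupants = 141/692 = 0.2038
risk, unbelted occupants = 227/678 = 0.3348
RR = 0.2038 / 0.3348 = 0.609
odds, belted occupants = 141/551 = 0.2559
odds, unbelted occupants = 227/451 = 0.5033
OR = 0.2559 / 0.5033 = 0.508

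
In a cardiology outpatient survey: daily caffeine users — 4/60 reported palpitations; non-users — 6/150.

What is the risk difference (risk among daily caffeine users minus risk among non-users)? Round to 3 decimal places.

risk, daily caffeine users = 4/60 = 0.06667
risk, non-users = 6/150 = 0.04000
risk difference = 0.06667 − 0.04000 = 0.027

RD = 0.027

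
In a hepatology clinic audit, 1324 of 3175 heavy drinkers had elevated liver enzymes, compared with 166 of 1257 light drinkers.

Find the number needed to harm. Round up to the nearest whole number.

risk, heavy drinkers = 1324/3175 = 0.417008
risk, light drinkers = 166/1257 = 0.132060
absolute risk difference = 0.284947
1 / 0.284947 = 3.509 → round up → 4

4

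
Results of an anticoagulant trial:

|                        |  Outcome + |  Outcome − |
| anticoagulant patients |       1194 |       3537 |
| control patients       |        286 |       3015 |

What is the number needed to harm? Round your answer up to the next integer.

risk, anticoagulant patients = 1194/4731 = 0.252378
risk, control patients = 286/3301 = 0.086640
absolute risk difference = 0.165738
1 / 0.165738 = 6.034 → round up → 7

7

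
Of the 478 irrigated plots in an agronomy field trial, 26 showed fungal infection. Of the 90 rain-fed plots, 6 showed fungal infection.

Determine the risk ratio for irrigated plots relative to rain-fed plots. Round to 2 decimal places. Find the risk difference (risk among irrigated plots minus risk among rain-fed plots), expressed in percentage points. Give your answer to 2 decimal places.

risk, irrigated plots = 26/478 = 0.0544
risk, rain-fed plots = 6/90 = 0.0667
RR = 0.0544 / 0.0667 = 0.82
risk difference = 0.0544 − 0.0667 = -0.0123 → -1.23 percentage points

RR = 0.82; RD = -1.23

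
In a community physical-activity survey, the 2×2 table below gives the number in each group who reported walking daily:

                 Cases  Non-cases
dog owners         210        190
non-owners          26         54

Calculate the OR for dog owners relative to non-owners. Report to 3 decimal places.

2.296

odds, dog owners = 210/190 = 1.1053
odds, non-owners = 26/54 = 0.4815
OR = 1.1053 / 0.4815 = 2.296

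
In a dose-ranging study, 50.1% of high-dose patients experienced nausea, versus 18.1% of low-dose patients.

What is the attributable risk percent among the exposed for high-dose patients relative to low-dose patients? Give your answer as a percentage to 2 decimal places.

AR% = (0.5010 − 0.1810) / 0.5010 = 0.6387 → 63.87%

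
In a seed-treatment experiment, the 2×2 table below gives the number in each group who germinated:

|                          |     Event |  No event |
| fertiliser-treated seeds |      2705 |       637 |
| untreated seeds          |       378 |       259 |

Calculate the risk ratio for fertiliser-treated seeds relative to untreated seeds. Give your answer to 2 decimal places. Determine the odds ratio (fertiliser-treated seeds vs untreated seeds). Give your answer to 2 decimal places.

risk, fertiliser-treated seeds = 2705/3342 = 0.8094
risk, untreated seeds = 378/637 = 0.5934
RR = 0.8094 / 0.5934 = 1.36
OR = (2705 × 259) / (637 × 378) = 700595/240786 ≈ 2.91

RR = 1.36; OR = 2.91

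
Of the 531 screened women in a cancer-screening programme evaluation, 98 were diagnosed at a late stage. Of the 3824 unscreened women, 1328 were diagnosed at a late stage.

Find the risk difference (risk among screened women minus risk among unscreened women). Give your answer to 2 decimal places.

risk, screened women = 98/531 = 0.1846
risk, unscreened women = 1328/3824 = 0.3473
risk difference = 0.1846 − 0.3473 = -0.16

RD ≈ -0.16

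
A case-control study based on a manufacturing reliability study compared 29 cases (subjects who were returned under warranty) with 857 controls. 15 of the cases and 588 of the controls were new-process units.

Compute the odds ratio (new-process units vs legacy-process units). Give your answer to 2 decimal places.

OR = (15 × 269) / (588 × 14) = 4035/8232 ≈ 0.49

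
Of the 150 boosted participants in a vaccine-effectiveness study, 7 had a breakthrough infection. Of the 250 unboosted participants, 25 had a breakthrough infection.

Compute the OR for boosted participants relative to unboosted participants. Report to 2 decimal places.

OR = 0.44

odds, boosted participants = 7/143 = 0.04895
odds, unboosted participants = 25/225 = 0.11111
OR = 0.04895 / 0.11111 = 0.44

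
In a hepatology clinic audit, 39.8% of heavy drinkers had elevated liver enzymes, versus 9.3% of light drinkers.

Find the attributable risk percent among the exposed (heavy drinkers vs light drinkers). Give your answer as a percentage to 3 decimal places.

AR% = (0.3980 − 0.0930) / 0.3980 = 0.7663 → 76.633%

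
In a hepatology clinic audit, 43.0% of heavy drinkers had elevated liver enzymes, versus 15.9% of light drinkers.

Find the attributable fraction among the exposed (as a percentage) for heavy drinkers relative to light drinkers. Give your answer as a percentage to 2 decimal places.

AR% = (0.4300 − 0.1590) / 0.4300 = 0.6302 → 63.02%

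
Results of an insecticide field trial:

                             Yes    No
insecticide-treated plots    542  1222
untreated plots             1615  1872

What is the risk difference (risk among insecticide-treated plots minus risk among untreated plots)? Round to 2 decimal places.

risk, insecticide-treated plots = 542/1764 = 0.3073
risk, untreated plots = 1615/3487 = 0.4631
risk difference = 0.3073 − 0.4631 = -0.16

-0.16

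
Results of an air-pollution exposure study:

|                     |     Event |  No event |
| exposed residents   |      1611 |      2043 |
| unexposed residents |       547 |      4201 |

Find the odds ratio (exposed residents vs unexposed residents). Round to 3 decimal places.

OR = (1611 × 4201) / (2043 × 547) = 6767811/1117521 ≈ 6.056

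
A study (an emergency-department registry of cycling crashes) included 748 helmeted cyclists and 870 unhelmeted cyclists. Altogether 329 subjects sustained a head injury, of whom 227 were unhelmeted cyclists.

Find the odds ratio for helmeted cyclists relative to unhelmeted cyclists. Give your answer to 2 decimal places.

0.45

helmeted cyclists with the outcome: 329 − 227 = 102
helmeted cyclists without the outcome: 748 − 102 = 646
unhelmeted cyclists without the outcome: 870 − 227 = 643
OR = (102 × 643) / (646 × 227) = 65586/146642 ≈ 0.45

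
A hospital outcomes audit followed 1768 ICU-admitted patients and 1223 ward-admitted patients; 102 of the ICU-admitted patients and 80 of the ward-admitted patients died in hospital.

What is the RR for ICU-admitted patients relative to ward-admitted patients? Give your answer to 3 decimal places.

RR: 0.882

risk, ICU-admitted patients = 102/1768 = 0.0577
risk, ward-admitted patients = 80/1223 = 0.0654
RR = 0.0577 / 0.0654 = 0.882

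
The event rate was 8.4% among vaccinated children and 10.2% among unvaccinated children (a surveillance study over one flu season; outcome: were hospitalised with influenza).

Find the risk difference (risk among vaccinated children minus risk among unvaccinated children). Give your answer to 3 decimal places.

risk difference = 0.0840 − 0.1020 = -0.018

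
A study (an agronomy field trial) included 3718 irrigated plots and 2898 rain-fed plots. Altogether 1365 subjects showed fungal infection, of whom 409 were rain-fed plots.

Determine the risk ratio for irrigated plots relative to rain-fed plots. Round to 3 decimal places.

RR = 1.822

irrigated plots with the outcome: 1365 − 409 = 956
irrigated plots without the outcome: 3718 − 956 = 2762
rain-fed plots without the outcome: 2898 − 409 = 2489
risk, irrigated plots = 956/3718 = 0.2571
risk, rain-fed plots = 409/2898 = 0.1411
RR = 0.2571 / 0.1411 = 1.822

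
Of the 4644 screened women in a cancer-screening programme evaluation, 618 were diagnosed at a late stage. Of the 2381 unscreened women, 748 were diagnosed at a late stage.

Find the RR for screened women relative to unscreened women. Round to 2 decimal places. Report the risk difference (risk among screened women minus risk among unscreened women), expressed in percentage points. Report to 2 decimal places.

RR = 0.42; RD = -18.11

risk, screened women = 618/4644 = 0.1331
risk, unscreened women = 748/2381 = 0.3142
RR = 0.1331 / 0.3142 = 0.42
risk difference = 0.1331 − 0.3142 = -0.1811 → -18.11 percentage points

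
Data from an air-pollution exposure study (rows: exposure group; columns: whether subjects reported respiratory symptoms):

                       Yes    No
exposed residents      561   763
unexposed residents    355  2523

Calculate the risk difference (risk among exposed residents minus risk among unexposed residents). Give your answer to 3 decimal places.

RD = 0.300

risk, exposed residents = 561/1324 = 0.4237
risk, unexposed residents = 355/2878 = 0.1233
risk difference = 0.4237 − 0.1233 = 0.300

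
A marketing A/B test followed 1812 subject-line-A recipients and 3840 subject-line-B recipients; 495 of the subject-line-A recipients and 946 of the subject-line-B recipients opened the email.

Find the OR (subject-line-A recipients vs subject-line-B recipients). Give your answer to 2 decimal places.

odds, subject-line-A recipients = 495/1317 = 0.3759
odds, subject-line-B recipients = 946/2894 = 0.3269
OR = 0.3759 / 0.3269 = 1.15

OR: 1.15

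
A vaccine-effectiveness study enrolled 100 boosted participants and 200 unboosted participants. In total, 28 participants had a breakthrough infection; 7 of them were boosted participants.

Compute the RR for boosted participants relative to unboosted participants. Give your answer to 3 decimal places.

boosted participants without the outcome: 100 − 7 = 93
unboosted participants with the outcome: 28 − 7 = 21
unboosted participants without the outcome: 200 − 21 = 179
risk, boosted participants = 7/100 = 0.0700
risk, unboosted participants = 21/200 = 0.1050
RR = 0.0700 / 0.1050 = 0.667

0.667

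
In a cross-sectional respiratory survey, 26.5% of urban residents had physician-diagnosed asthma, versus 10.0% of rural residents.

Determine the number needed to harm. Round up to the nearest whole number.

NNH ≈ 7

absolute risk difference = 0.165000
1 / 0.165000 = 6.061 → round up → 7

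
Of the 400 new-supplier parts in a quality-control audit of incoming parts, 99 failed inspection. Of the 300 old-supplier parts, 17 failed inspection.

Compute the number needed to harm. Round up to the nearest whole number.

6

risk, new-supplier parts = 99/400 = 0.247500
risk, old-supplier parts = 17/300 = 0.056667
absolute risk difference = 0.190833
1 / 0.190833 = 5.240 → round up → 6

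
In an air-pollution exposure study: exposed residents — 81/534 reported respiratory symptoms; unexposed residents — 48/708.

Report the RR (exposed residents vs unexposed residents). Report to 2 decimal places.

risk, exposed residents = 81/534 = 0.1517
risk, unexposed residents = 48/708 = 0.0678
RR = 0.1517 / 0.0678 = 2.24

RR: 2.24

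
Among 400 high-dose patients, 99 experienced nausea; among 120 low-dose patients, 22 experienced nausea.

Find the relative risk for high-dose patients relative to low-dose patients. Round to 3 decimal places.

risk, high-dose patients = 99/400 = 0.2475
risk, low-dose patients = 22/120 = 0.1833
RR = 0.2475 / 0.1833 = 1.350

1.350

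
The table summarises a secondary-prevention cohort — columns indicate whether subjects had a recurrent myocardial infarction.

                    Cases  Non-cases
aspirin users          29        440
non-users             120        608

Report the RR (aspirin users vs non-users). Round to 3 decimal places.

0.375

risk, aspirin users = 29/469 = 0.0618
risk, non-users = 120/728 = 0.1648
RR = 0.0618 / 0.1648 = 0.375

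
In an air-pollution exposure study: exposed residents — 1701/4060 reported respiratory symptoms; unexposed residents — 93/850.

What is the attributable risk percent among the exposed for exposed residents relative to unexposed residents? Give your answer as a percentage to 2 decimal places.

risk, exposed residents = 1701/4060 = 0.4190
risk, unexposed residents = 93/850 = 0.1094
AR% = (0.4190 − 0.1094) / 0.4190 = 0.7389 → 73.89%

AR%: 73.89%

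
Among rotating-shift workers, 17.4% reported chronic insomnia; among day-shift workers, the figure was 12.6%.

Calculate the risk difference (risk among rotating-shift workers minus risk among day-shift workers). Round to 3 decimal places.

risk difference = 0.1740 − 0.1260 = 0.048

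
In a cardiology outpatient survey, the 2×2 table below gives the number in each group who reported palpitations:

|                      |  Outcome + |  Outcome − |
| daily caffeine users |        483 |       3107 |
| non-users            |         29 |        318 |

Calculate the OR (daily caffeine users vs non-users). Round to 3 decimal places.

OR = (483 × 318) / (3107 × 29) = 153594/90103 ≈ 1.705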